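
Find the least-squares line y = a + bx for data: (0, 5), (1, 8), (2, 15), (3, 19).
a = 22/5, b = 49/10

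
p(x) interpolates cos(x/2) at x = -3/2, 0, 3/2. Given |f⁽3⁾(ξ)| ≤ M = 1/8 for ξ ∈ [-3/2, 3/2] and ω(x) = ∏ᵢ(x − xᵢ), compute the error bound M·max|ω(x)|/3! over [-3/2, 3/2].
sqrt(3)/64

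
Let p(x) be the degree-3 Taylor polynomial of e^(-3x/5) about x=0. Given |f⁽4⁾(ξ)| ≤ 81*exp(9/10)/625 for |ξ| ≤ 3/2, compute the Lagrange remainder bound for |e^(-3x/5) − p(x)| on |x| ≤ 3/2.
2187*exp(9/10)/80000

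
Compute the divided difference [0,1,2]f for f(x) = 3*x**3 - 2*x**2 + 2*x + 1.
7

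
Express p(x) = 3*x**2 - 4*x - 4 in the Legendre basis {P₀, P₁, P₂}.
(-3)P₀ + (-4)P₁ + (2)P₂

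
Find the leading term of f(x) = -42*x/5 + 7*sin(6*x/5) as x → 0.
-252*x**3/125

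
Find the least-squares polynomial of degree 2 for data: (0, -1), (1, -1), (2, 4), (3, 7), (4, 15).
-6/5 + x²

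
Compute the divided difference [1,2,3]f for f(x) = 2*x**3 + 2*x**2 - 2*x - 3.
14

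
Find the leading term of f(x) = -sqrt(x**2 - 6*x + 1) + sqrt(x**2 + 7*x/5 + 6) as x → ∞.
37/10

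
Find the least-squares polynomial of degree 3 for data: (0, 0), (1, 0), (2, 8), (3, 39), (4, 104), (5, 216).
2/21 + (-7/9)x + (-37/21)x² + (19/9)x³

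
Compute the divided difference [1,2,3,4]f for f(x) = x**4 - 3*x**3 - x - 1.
7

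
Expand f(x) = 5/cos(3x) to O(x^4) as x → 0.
5 + 45*x**2/2 + O(x**4)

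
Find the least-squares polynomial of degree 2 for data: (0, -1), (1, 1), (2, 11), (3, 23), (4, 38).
-8/5 + (2)x + (2)x²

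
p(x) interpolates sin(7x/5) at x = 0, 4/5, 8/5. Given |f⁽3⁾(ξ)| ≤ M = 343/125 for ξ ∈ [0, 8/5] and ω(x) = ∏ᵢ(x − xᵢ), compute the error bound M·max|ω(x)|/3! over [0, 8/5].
21952*sqrt(3)/421875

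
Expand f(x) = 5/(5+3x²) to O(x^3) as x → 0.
1 - 3*x**2/5 + O(x**3)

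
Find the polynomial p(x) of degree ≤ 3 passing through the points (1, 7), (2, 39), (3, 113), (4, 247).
3*x**3 + 3*x**2 + 2*x - 1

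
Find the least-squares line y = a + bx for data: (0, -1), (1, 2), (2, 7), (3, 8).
a = -4/5, b = 16/5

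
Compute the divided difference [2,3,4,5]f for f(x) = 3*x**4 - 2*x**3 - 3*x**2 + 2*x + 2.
40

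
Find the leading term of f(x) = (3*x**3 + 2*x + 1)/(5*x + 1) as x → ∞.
3*x**2/5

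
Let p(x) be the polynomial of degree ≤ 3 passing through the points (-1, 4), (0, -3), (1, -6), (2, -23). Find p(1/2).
-31/8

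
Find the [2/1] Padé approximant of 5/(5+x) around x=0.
1/(x/5 + 1)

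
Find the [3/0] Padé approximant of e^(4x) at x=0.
32*x**3/3 + 8*x**2 + 4*x + 1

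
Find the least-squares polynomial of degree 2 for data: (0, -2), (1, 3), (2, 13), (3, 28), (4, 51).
-61/35 + (97/70)x + (41/14)x²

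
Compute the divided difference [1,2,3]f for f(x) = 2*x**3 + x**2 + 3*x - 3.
13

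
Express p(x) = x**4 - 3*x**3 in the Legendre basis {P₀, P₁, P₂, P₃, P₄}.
(1/5)P₀ + (-9/5)P₁ + (4/7)P₂ + (-6/5)P₃ + (8/35)P₄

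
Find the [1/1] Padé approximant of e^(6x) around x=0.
(3*x + 1)/(1 - 3*x)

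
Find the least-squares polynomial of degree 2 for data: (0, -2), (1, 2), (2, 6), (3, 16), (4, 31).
-7/5 + (2)x²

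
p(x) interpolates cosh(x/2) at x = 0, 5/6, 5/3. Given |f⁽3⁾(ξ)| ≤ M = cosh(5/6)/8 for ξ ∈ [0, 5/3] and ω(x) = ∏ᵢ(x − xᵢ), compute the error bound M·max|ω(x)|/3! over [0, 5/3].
125*sqrt(3)*cosh(5/6)/46656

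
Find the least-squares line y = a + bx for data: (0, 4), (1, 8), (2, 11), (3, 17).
a = 37/10, b = 21/5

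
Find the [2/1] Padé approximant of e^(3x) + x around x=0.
(x**2/2 + 3*x + 1)/(1 - x)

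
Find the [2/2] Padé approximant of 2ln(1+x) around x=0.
x*(x + 2)/(x**2/6 + x + 1)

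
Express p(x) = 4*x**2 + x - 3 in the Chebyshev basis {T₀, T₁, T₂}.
-T₀ + T₁ + (2)T₂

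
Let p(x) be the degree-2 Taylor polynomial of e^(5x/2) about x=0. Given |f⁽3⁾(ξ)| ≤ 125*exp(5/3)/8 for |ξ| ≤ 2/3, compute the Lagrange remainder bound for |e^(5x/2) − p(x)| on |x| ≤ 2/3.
125*exp(5/3)/162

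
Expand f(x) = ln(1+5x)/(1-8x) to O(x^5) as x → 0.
5*x + 55*x**2/2 + 785*x**3/3 + 23245*x**4/12 + O(x**5)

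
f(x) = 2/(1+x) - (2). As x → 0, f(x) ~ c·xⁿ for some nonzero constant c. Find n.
1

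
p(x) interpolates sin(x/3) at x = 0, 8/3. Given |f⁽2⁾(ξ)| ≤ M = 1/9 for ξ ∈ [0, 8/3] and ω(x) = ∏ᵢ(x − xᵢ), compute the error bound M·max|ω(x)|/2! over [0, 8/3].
8/81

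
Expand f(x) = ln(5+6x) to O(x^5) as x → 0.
log(5) + 6*x/5 - 18*x**2/25 + 72*x**3/125 - 324*x**4/625 + O(x**5)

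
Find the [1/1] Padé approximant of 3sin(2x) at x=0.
6*x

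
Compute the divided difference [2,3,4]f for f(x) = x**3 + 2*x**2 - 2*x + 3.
11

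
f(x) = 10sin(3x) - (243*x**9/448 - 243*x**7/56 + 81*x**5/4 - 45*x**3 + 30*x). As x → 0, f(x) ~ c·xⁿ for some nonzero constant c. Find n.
11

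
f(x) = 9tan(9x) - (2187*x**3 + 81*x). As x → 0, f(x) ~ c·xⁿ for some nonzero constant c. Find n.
5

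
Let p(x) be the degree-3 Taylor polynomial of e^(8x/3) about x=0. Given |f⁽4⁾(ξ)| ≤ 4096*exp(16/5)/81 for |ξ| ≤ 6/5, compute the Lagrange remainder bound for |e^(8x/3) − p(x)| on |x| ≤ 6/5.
8192*exp(16/5)/1875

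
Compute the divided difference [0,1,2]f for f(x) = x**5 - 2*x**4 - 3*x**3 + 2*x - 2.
-8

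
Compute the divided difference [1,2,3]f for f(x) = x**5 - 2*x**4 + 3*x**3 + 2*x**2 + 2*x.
60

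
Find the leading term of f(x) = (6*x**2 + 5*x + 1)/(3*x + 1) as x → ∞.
2*x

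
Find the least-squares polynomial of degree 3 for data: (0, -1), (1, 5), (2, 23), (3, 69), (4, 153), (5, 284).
-46/63 + (254/189)x + (59/36)x² + (205/108)x³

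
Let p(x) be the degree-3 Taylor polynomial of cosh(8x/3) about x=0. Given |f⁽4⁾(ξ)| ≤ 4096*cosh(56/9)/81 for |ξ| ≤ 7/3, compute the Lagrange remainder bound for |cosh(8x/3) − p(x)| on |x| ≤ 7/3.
1229312*cosh(56/9)/19683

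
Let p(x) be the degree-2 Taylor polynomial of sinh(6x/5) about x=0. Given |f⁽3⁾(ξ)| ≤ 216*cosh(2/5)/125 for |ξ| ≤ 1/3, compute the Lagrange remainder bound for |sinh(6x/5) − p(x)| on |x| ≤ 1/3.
4*cosh(2/5)/375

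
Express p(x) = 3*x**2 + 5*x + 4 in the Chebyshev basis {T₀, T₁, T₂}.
(11/2)T₀ + (5)T₁ + (3/2)T₂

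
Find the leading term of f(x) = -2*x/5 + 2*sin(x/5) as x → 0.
-x**3/375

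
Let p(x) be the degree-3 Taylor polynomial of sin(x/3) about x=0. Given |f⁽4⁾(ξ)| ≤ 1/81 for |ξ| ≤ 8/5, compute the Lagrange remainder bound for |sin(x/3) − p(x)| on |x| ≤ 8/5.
512/151875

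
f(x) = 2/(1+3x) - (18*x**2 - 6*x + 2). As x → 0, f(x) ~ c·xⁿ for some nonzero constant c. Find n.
3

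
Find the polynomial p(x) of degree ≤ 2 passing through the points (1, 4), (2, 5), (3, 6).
x + 3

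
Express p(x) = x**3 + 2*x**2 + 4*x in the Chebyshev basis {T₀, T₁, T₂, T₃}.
T₀ + (19/4)T₁ + T₂ + (1/4)T₃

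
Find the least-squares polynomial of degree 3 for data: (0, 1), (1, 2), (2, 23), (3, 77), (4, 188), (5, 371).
107/126 + (-101/108)x + (-95/252)x² + (83/27)x³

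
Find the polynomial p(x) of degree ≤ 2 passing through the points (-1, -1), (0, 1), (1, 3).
2*x + 1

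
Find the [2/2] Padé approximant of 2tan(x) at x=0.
2*x/(1 - x**2/3)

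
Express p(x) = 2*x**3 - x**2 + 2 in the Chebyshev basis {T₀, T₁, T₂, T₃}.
(3/2)T₀ + (3/2)T₁ + (-1/2)T₂ + (1/2)T₃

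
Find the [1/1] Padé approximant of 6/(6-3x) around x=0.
1/(1 - x/2)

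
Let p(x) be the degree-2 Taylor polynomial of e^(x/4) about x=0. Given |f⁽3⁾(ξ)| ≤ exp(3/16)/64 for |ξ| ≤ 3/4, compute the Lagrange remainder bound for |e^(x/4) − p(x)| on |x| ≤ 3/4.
9*exp(3/16)/8192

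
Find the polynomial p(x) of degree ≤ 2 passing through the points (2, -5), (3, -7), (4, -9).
-2*x - 1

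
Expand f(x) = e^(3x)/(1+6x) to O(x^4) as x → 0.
1 - 3*x + 45*x**2/2 - 261*x**3/2 + O(x**4)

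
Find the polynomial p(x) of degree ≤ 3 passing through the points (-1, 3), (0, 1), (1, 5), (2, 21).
x**3 + 3*x**2 + 1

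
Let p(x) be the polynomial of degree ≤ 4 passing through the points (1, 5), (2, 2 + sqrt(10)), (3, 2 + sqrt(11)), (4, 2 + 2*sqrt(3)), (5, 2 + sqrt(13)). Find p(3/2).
-35*sqrt(11)/64 - 5*sqrt(13)/128 + 7*sqrt(3)/16 + 361/128 + 35*sqrt(10)/32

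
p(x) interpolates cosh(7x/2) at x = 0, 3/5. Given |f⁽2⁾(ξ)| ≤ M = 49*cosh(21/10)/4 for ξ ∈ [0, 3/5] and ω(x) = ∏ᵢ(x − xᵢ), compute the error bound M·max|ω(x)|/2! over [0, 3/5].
441*cosh(21/10)/800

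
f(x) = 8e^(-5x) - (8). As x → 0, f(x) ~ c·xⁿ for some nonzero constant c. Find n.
1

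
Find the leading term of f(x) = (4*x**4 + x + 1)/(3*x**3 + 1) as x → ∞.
4*x/3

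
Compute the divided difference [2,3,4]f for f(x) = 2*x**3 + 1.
18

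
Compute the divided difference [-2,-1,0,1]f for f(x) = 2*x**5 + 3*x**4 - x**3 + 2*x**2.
3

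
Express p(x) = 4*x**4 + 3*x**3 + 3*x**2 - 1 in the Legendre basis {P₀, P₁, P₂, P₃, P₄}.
(4/5)P₀ + (9/5)P₁ + (30/7)P₂ + (6/5)P₃ + (32/35)P₄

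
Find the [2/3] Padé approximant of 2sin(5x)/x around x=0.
(10 - 175*x**2/6)/(5*x**2/4 + 1)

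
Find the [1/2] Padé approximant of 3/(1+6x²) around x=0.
3/(6*x**2 + 1)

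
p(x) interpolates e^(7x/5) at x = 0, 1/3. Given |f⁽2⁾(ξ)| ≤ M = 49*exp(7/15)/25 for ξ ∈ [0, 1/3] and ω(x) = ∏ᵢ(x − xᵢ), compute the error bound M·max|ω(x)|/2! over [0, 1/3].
49*exp(7/15)/1800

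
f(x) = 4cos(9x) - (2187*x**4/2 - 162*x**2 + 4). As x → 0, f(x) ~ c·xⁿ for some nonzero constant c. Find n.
6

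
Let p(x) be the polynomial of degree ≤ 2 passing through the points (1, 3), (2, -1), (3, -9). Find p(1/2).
7/2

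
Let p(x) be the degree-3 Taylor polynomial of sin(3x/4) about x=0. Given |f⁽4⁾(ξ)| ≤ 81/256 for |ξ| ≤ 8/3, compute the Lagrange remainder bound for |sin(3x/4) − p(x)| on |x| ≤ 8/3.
2/3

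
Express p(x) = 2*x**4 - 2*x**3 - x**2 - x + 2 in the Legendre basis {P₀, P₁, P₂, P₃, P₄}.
(31/15)P₀ + (-11/5)P₁ + (10/21)P₂ + (-4/5)P₃ + (16/35)P₄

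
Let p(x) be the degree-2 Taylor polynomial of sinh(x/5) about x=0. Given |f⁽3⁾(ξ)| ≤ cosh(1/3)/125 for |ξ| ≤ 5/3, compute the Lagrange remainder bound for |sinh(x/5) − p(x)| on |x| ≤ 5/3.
cosh(1/3)/162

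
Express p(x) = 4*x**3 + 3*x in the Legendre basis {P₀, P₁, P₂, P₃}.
(27/5)P₁ + (8/5)P₃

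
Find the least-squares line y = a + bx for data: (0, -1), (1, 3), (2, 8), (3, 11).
a = -9/10, b = 41/10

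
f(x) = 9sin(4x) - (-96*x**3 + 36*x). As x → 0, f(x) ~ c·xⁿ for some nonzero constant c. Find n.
5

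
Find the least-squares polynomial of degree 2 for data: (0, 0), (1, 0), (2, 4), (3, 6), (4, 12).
-6/35 + (1/7)x + (5/7)x²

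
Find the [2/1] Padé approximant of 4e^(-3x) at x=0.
(6*x**2 - 8*x + 4)/(x + 1)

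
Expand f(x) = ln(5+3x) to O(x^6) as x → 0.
log(5) + 3*x/5 - 9*x**2/50 + 9*x**3/125 - 81*x**4/2500 + 243*x**5/15625 + O(x**6)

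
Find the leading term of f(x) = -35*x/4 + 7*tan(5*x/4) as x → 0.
875*x**3/192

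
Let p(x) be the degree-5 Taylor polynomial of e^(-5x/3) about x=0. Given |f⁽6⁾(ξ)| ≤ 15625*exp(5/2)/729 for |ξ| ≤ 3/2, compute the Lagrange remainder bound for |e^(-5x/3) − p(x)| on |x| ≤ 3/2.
3125*exp(5/2)/9216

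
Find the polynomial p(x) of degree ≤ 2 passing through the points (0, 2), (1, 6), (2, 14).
2*x**2 + 2*x + 2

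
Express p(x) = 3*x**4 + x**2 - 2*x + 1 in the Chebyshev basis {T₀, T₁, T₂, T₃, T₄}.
(21/8)T₀ + (-2)T₁ + (2)T₂ + (3/8)T₄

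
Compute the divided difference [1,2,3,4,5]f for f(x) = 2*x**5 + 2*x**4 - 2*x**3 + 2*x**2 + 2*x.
32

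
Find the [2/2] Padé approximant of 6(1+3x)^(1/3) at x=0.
(14*x**2 + 21*x + 6)/(5*x**2/6 + 5*x/2 + 1)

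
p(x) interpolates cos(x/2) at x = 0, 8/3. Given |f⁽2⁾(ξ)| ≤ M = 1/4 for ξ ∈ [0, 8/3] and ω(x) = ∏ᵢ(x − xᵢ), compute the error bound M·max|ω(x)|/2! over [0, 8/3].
2/9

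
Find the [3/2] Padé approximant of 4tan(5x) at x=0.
(-100*x**3/3 + 20*x)/(1 - 10*x**2)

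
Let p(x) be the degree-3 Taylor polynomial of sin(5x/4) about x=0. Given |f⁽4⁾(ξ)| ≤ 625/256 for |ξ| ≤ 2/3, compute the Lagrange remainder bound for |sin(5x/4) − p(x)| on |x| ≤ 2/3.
625/31104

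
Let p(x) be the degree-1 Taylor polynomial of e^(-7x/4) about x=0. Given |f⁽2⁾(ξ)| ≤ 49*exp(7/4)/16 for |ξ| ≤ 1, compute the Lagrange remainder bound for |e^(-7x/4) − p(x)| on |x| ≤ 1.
49*exp(7/4)/32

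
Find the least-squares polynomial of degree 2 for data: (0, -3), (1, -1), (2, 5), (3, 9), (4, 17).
-111/35 + (15/7)x + (5/7)x²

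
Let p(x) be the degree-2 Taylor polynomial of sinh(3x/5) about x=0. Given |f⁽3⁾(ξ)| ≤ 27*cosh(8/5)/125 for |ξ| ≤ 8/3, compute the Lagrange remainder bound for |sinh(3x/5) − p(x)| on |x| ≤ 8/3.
256*cosh(8/5)/375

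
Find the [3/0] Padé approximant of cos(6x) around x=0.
1 - 18*x**2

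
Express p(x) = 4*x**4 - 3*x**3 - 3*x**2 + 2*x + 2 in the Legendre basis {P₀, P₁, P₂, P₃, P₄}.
(9/5)P₀ + (1/5)P₁ + (2/7)P₂ + (-6/5)P₃ + (32/35)P₄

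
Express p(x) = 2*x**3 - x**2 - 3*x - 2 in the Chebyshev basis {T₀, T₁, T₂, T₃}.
(-5/2)T₀ + (-3/2)T₁ + (-1/2)T₂ + (1/2)T₃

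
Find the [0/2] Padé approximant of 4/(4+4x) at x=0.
1/(x + 1)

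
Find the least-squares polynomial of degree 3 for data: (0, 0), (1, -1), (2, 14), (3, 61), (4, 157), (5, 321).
-13/126 + (-1811/756)x + (-68/63)x² + (311/108)x³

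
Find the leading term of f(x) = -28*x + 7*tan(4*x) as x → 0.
448*x**3/3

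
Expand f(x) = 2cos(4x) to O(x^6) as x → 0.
2 - 16*x**2 + 64*x**4/3 + O(x**6)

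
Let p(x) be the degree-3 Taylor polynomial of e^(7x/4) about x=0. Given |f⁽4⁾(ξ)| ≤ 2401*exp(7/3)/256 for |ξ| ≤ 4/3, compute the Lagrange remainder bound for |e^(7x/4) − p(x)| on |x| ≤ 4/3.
2401*exp(7/3)/1944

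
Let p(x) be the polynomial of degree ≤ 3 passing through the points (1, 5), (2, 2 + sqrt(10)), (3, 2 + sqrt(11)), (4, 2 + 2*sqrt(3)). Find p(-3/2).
-495*sqrt(10)/16 - 105*sqrt(3)/8 + 725/16 + 385*sqrt(11)/16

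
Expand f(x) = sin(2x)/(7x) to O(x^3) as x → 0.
2/7 - 4*x**2/21 + O(x**3)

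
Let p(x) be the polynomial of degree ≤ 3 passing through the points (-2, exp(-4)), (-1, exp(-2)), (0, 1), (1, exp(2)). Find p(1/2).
(-5*exp(2) + 1 + 5*(3 + exp(2))*exp(4))*exp(-4)/16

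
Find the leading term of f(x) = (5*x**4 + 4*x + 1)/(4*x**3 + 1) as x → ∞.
5*x/4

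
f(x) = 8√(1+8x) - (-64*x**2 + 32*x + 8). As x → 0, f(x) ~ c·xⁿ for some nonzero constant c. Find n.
3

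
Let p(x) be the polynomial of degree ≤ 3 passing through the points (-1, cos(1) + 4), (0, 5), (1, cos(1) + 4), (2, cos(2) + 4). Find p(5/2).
-5*cos(1)/2 + 35*cos(2)/16 + 85/16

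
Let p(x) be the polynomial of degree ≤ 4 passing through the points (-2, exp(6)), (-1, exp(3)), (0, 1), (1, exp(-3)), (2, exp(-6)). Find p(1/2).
(-5 + 60*exp(3) + (-20*exp(3) + 90 + 3*exp(6))*exp(6))*exp(-6)/128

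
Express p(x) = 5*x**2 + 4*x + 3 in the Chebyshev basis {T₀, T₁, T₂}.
(11/2)T₀ + (4)T₁ + (5/2)T₂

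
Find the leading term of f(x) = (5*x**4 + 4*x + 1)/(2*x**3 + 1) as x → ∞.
5*x/2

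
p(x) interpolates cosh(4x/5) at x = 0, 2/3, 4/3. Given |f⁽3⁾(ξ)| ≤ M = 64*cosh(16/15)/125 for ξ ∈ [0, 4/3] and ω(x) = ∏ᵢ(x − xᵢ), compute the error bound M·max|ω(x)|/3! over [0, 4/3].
512*sqrt(3)*cosh(16/15)/91125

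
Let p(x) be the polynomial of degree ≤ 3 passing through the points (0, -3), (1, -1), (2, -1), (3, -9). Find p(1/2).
-17/8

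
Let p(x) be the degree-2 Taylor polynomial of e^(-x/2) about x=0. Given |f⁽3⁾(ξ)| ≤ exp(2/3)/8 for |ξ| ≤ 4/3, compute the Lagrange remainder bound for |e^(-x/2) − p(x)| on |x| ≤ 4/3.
4*exp(2/3)/81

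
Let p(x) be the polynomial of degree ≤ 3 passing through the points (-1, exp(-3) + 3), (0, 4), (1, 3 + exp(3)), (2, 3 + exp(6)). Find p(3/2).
(1 + (43 + 15*exp(3) + 5*exp(6))*exp(3))*exp(-3)/16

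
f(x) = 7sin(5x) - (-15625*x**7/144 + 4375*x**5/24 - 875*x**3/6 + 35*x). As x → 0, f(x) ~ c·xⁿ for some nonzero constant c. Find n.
9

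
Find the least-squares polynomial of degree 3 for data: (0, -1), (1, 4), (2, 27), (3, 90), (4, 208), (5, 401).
-37/42 + (181/252)x + (55/84)x² + (55/18)x³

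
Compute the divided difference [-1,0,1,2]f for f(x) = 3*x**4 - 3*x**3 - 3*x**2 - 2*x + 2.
3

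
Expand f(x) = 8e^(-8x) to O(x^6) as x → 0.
8 - 64*x + 256*x**2 - 2048*x**3/3 + 4096*x**4/3 - 32768*x**5/15 + O(x**6)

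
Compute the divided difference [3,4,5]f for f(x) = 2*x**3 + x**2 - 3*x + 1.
25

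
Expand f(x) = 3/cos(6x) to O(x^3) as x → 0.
3 + 54*x**2 + O(x**3)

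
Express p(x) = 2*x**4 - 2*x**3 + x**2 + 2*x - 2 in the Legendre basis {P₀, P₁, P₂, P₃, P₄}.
(-19/15)P₀ + (4/5)P₁ + (38/21)P₂ + (-4/5)P₃ + (16/35)P₄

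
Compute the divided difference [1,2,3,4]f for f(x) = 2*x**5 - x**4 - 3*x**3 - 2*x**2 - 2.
117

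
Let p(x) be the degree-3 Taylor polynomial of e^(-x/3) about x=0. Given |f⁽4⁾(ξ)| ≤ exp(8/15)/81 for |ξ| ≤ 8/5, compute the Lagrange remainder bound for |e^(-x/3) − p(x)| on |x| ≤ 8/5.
512*exp(8/15)/151875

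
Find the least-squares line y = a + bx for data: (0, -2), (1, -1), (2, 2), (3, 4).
a = -12/5, b = 21/10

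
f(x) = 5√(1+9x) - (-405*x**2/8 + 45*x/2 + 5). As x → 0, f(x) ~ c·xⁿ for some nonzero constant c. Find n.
3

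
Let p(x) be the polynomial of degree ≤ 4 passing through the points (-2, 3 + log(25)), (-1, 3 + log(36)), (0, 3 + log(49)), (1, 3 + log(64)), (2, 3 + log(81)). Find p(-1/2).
3 + log(21*3**(1/32)*5**(59/64)*7**(13/32)/5)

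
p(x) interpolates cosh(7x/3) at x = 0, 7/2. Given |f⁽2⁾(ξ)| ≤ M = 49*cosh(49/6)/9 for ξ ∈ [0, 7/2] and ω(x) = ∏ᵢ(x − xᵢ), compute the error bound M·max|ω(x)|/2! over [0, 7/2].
2401*cosh(49/6)/288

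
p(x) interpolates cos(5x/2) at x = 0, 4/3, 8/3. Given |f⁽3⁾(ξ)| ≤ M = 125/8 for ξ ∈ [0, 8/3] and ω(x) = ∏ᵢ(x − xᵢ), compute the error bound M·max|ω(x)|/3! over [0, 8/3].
1000*sqrt(3)/729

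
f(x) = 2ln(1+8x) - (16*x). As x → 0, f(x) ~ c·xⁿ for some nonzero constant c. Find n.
2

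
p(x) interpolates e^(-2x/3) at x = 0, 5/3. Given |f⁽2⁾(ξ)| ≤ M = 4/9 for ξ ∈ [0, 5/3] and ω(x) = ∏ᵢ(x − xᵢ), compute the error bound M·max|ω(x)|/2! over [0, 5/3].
25/162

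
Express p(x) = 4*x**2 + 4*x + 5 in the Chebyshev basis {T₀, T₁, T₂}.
(7)T₀ + (4)T₁ + (2)T₂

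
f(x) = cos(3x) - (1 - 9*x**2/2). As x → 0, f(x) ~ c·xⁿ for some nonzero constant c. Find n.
4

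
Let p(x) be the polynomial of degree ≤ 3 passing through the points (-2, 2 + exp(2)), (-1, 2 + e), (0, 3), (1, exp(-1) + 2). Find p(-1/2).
(-1 + e*(-exp(2) + 9*e + 41))*exp(-1)/16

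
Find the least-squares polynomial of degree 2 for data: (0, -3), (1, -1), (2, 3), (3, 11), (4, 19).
-109/35 + (36/35)x + (8/7)x²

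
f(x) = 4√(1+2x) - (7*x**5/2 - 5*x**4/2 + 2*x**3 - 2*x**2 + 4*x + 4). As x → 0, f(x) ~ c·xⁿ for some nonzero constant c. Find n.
6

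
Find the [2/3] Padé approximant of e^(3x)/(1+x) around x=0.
(3*x**2/4 + 6*x/5 + 1)/(3*x**3/10 - 3*x**2/20 - 4*x/5 + 1)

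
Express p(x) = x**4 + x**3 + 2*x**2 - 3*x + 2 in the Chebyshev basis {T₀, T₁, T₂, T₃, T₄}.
(27/8)T₀ + (-9/4)T₁ + (3/2)T₂ + (1/4)T₃ + (1/8)T₄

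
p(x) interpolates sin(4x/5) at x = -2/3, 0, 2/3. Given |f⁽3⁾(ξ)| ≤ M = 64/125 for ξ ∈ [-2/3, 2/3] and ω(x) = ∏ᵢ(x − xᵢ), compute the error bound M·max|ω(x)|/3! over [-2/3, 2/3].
512*sqrt(3)/91125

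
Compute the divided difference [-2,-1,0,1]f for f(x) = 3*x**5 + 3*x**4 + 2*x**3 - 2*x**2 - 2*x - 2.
11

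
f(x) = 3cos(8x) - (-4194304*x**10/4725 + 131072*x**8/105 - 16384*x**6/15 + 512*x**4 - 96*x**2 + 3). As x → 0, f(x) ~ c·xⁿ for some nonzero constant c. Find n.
12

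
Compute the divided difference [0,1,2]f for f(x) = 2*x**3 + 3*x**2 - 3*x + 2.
9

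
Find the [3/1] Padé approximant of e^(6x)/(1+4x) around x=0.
(171*x**3 + 45*x**2 + 39*x/2 + 1)/(35*x/2 + 1)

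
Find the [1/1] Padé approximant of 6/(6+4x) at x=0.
1/(2*x/3 + 1)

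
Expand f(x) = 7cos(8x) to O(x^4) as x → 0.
7 - 224*x**2 + O(x**4)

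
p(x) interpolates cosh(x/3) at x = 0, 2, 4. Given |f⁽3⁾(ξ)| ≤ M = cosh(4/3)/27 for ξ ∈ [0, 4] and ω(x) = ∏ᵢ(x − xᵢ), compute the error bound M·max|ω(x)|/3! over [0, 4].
8*sqrt(3)*cosh(4/3)/729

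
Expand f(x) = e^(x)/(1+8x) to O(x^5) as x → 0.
1 - 7*x + 113*x**2/2 - 2711*x**3/6 + 86753*x**4/24 + O(x**5)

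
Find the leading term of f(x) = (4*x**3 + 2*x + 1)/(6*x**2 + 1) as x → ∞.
2*x/3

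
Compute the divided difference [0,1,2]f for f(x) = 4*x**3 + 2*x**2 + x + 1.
14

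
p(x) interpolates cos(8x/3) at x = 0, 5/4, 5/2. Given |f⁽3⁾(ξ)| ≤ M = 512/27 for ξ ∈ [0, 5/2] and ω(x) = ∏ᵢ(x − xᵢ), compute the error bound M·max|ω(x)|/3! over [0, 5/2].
1000*sqrt(3)/729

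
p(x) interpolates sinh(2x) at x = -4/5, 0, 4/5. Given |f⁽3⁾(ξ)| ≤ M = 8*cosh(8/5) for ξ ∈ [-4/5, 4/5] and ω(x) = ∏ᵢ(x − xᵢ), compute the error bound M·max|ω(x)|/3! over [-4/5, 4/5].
512*sqrt(3)*cosh(8/5)/3375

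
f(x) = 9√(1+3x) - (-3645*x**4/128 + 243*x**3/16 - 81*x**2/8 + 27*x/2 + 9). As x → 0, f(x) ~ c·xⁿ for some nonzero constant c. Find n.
5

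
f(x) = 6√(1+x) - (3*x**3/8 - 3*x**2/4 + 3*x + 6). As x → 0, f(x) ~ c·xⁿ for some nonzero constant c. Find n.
4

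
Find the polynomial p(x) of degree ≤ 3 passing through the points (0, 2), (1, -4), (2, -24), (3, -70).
-2*x**3 - x**2 - 3*x + 2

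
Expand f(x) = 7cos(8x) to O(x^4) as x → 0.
7 - 224*x**2 + O(x**4)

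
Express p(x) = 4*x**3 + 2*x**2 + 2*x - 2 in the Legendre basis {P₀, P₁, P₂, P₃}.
(-4/3)P₀ + (22/5)P₁ + (4/3)P₂ + (8/5)P₃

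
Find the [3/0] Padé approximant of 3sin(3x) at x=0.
-27*x**3/2 + 9*x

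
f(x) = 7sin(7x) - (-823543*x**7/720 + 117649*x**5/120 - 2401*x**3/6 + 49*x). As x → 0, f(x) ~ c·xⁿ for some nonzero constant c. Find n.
9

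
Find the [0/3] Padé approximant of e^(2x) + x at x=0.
1/(-49*x**3/3 + 7*x**2 - 3*x + 1)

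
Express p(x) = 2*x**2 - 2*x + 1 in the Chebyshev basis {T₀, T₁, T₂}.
(2)T₀ + (-2)T₁ + T₂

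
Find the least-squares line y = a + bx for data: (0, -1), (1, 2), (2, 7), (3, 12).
a = -8/5, b = 22/5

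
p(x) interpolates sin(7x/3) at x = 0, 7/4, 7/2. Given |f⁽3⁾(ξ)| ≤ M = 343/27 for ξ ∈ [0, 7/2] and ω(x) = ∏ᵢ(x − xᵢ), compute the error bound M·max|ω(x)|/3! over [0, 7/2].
117649*sqrt(3)/46656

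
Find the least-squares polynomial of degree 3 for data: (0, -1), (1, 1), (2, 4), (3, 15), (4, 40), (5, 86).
-125/126 + (2687/756)x + (-97/36)x² + (59/54)x³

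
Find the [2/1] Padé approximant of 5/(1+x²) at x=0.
5 - 5*x**2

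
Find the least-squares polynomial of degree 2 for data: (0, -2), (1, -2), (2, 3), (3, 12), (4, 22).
-83/35 + (-23/35)x + (12/7)x²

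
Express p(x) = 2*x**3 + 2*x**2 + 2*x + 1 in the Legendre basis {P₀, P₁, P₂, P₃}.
(5/3)P₀ + (16/5)P₁ + (4/3)P₂ + (4/5)P₃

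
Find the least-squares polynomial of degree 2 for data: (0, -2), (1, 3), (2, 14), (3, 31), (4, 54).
-2 + (2)x + (3)x²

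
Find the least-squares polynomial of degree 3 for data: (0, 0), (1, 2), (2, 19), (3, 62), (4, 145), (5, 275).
13/126 + (-1753/756)x + (533/252)x² + (101/54)x³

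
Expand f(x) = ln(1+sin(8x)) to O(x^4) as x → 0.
8*x - 32*x**2 + 256*x**3/3 + O(x**4)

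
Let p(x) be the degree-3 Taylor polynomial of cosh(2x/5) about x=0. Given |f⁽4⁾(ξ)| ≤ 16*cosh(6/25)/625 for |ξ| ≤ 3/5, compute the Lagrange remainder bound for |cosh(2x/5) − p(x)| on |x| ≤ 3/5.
54*cosh(6/25)/390625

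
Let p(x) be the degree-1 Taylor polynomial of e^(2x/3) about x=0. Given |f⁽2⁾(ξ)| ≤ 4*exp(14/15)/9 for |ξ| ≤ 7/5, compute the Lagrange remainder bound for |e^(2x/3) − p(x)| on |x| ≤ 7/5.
98*exp(14/15)/225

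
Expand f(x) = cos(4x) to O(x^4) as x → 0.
1 - 8*x**2 + O(x**4)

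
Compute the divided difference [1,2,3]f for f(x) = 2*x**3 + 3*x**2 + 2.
15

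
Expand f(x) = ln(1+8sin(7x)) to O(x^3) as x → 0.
56*x - 1568*x**2 + O(x**3)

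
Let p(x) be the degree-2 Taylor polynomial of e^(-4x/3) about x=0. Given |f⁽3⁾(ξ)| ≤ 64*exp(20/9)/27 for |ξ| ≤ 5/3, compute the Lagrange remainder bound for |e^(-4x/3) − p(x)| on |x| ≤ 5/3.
4000*exp(20/9)/2187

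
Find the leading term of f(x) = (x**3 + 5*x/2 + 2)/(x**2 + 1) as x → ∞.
x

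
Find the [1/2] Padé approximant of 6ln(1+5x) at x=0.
30*x/(-25*x**2/12 + 5*x/2 + 1)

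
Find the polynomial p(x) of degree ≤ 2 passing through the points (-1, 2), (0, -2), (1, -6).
-4*x - 2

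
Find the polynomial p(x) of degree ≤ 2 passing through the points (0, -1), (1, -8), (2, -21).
-3*x**2 - 4*x - 1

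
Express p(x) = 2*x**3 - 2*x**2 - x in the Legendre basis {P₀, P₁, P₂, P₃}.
(-2/3)P₀ + (1/5)P₁ + (-4/3)P₂ + (4/5)P₃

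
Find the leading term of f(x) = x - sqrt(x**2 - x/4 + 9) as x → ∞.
1/8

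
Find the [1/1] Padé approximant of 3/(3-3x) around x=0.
1/(1 - x)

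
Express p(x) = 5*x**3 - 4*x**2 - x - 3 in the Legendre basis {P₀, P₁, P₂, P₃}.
(-13/3)P₀ + (2)P₁ + (-8/3)P₂ + (2)P₃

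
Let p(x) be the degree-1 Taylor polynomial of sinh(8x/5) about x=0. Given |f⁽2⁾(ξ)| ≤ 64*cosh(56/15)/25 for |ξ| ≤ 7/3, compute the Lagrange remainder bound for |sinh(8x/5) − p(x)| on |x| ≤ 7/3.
1568*cosh(56/15)/225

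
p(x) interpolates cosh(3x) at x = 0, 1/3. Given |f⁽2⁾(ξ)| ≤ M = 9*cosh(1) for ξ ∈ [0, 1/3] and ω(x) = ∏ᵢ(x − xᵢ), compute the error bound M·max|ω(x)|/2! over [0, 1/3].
cosh(1)/8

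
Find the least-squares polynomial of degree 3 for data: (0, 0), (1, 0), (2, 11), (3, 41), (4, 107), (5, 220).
-1/6 + (169/252)x + (-85/42)x² + (77/36)x³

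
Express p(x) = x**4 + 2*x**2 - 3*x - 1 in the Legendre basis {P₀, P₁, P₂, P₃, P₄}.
(-2/15)P₀ + (-3)P₁ + (40/21)P₂ + (8/35)P₄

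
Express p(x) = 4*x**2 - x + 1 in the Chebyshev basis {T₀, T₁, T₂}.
(3)T₀ - T₁ + (2)T₂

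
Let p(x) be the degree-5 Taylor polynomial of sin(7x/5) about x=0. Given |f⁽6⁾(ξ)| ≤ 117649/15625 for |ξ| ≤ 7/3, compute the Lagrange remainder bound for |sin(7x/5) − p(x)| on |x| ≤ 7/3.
13841287201/8201250000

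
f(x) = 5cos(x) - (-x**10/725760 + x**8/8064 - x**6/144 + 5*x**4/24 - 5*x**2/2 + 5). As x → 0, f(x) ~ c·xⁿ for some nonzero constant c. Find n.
12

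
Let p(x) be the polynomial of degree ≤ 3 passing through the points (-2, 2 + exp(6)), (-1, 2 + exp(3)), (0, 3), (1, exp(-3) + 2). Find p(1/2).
(5 + (-5*exp(3) + 47 + exp(6))*exp(3))*exp(-3)/16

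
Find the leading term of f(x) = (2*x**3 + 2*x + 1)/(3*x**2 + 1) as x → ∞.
2*x/3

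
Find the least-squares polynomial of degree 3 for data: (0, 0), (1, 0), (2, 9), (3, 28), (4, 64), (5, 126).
-19/63 + (29/189)x + (13/126)x² + (53/54)x³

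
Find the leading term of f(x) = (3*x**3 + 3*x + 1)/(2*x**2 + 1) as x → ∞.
3*x/2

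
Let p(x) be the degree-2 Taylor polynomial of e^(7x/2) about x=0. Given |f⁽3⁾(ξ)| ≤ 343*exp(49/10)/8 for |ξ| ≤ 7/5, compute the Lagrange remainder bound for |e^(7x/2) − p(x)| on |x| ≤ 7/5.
117649*exp(49/10)/6000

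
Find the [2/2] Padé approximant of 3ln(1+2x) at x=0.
6*x*(x + 1)/(2*x**2/3 + 2*x + 1)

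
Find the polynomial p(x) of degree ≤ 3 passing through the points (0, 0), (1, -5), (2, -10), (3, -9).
x**3 - 3*x**2 - 3*x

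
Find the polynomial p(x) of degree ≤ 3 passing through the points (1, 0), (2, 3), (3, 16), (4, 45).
x**3 - x**2 - x + 1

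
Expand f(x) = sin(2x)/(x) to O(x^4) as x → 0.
2 - 4*x**2/3 + O(x**4)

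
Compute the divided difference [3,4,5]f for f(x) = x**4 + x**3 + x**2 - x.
110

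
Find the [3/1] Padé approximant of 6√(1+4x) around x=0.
(-6*x**3 + 18*x**2 + 27*x + 6)/(5*x/2 + 1)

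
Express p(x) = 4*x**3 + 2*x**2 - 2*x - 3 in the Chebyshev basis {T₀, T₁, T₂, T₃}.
(-2)T₀ + T₁ + T₂ + T₃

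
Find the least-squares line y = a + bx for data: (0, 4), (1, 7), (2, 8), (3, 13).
a = 19/5, b = 14/5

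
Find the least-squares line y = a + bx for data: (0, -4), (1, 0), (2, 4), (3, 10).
a = -22/5, b = 23/5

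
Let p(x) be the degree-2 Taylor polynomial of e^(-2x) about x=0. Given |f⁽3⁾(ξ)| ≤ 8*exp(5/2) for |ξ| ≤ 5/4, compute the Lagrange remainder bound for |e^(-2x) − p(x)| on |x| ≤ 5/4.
125*exp(5/2)/48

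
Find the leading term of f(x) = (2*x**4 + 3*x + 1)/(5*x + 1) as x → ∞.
2*x**3/5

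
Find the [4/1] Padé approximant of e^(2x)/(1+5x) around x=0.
(13574*x**4/18855 + 8312*x**3/6285 + 4194*x**2/2095 + 12566*x/6285 + 1)/(31421*x/6285 + 1)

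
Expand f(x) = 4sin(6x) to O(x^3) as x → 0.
24*x + O(x**3)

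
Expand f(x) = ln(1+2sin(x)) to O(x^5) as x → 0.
2*x - 2*x**2 + 7*x**3/3 - 10*x**4/3 + O(x**5)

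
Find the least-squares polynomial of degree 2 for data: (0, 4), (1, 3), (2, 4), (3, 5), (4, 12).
30/7 + (-97/35)x + (8/7)x²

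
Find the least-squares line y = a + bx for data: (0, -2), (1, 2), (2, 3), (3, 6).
a = -3/2, b = 5/2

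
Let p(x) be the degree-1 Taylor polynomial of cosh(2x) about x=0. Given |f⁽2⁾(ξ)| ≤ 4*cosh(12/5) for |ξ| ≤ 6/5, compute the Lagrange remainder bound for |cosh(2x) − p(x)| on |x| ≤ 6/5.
72*cosh(12/5)/25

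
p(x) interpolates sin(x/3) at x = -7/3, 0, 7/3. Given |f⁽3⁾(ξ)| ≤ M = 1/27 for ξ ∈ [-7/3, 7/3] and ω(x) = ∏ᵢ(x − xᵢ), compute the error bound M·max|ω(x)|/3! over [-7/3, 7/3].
343*sqrt(3)/19683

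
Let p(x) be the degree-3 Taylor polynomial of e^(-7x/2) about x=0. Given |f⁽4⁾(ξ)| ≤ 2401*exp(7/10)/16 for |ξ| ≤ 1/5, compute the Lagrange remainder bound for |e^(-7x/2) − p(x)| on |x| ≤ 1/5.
2401*exp(7/10)/240000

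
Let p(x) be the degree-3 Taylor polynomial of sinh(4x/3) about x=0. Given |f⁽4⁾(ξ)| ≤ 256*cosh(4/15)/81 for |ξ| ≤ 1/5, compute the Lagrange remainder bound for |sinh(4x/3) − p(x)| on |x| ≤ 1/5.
32*cosh(4/15)/151875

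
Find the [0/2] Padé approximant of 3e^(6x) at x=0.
3/(18*x**2 - 6*x + 1)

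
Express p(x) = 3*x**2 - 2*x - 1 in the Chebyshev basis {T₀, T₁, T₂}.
(1/2)T₀ + (-2)T₁ + (3/2)T₂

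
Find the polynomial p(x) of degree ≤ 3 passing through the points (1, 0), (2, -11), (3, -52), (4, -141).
-3*x**3 + 3*x**2 + x - 1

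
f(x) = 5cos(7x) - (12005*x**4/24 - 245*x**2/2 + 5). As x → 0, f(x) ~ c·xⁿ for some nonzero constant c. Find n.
6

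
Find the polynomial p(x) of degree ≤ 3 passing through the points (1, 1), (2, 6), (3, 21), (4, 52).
x**3 - x**2 + x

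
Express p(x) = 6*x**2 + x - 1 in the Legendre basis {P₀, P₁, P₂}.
P₀ + P₁ + (4)P₂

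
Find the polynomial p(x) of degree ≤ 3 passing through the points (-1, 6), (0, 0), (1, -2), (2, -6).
-x**3 + 2*x**2 - 3*x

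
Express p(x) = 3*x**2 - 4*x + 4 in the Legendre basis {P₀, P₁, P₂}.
(5)P₀ + (-4)P₁ + (2)P₂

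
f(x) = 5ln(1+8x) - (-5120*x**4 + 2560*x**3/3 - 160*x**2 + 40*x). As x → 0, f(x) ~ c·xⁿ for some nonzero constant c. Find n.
5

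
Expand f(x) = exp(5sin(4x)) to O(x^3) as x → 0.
1 + 20*x + 200*x**2 + O(x**3)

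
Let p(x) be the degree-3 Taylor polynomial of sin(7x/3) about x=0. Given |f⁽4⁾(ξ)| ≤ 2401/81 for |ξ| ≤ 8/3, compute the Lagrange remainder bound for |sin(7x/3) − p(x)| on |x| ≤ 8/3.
1229312/19683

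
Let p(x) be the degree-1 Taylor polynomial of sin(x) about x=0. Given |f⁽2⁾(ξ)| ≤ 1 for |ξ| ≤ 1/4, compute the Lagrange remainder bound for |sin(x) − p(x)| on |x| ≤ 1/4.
1/32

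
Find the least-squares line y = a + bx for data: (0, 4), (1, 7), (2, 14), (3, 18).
a = 17/5, b = 49/10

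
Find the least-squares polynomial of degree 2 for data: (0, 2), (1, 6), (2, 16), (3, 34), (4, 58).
72/35 + (2/7)x + (24/7)x²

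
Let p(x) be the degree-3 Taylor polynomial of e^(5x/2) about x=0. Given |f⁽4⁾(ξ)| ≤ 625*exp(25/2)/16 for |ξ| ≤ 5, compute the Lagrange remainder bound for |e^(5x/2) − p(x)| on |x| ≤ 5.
390625*exp(25/2)/384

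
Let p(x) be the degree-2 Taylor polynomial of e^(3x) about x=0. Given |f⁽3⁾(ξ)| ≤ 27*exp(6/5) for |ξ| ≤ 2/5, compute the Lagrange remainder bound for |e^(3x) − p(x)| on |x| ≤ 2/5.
36*exp(6/5)/125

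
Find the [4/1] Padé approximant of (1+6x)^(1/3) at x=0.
(16*x**4/3 - 64*x**3/15 + 24*x**2/5 + 32*x/5 + 1)/(22*x/5 + 1)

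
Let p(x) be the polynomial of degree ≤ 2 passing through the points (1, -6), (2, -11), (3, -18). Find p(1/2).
-17/4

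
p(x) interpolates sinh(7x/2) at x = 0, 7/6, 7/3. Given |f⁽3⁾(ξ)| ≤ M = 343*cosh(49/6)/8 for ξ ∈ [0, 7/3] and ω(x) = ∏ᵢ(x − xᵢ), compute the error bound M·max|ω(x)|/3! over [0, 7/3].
117649*sqrt(3)*cosh(49/6)/46656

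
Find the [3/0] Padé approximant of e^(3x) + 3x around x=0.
9*x**3/2 + 9*x**2/2 + 6*x + 1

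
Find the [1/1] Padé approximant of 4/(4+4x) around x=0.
1/(x + 1)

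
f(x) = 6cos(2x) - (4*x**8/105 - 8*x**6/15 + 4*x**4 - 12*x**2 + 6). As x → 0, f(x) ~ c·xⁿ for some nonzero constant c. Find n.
10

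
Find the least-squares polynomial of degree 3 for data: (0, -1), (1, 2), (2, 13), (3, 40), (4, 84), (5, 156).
-131/126 + (533/756)x + (86/63)x² + (103/108)x³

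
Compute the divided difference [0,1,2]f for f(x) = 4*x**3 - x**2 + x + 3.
11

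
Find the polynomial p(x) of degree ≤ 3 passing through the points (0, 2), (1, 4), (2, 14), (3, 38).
x**3 + x**2 + 2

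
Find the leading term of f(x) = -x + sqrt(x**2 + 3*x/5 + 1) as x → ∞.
3/10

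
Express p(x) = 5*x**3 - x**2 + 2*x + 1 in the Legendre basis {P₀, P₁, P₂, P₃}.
(2/3)P₀ + (5)P₁ + (-2/3)P₂ + (2)P₃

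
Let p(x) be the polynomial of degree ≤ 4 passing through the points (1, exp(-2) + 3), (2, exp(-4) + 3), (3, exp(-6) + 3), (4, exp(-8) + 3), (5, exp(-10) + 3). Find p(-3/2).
(-8580*exp(6) - 5460*exp(2) + 1155 + 10010*exp(4) + 384*exp(10) + 3003*exp(8))*exp(-10)/128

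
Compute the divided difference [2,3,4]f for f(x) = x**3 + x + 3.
9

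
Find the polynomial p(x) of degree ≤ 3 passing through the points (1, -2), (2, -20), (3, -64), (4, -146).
-2*x**3 - x**2 - x + 2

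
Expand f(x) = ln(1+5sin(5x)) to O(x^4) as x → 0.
25*x - 625*x**2/2 + 30625*x**3/6 + O(x**4)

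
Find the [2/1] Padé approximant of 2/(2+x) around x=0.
1/(x/2 + 1)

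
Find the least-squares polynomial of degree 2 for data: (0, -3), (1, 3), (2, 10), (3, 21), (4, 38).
-87/35 + (18/7)x + (13/7)x²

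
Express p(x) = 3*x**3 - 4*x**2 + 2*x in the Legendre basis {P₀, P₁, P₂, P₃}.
(-4/3)P₀ + (19/5)P₁ + (-8/3)P₂ + (6/5)P₃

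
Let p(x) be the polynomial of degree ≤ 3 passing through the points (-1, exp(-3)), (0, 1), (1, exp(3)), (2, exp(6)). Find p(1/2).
((-exp(6) + 9 + 9*exp(3))*exp(3) - 1)*exp(-3)/16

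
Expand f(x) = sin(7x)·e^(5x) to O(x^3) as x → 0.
7*x + 35*x**2 + O(x**3)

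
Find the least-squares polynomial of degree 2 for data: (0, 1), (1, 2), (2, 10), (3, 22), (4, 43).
38/35 + (-76/35)x + (22/7)x²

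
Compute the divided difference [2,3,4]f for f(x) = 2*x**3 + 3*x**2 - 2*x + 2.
21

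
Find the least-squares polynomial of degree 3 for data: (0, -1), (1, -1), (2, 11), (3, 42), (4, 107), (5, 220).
-9/7 + (37/42)x + (-7/4)x² + (25/12)x³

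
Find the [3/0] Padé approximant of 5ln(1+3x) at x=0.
15*x*(6*x**2 - 3*x + 2)/2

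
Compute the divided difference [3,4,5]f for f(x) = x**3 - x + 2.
12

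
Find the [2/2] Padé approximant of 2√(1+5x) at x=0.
(125*x**2/8 + 25*x/2 + 2)/(25*x**2/16 + 15*x/4 + 1)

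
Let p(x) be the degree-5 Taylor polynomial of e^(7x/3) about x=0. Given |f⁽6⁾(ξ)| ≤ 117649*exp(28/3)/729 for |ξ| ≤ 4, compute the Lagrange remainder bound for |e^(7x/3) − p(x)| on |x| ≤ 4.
30118144*exp(28/3)/32805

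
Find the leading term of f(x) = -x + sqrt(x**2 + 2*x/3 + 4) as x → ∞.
1/3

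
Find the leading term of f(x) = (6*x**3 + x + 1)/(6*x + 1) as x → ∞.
x**2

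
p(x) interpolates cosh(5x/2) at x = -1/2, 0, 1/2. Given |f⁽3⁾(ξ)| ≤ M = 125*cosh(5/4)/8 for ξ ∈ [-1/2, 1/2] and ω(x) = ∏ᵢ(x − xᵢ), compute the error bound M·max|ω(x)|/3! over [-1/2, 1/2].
125*sqrt(3)*cosh(5/4)/1728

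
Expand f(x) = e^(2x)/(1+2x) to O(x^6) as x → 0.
1 + 2*x**2 - 8*x**3/3 + 6*x**4 - 176*x**5/15 + O(x**6)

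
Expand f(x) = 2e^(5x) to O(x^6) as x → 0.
2 + 10*x + 25*x**2 + 125*x**3/3 + 625*x**4/12 + 625*x**5/12 + O(x**6)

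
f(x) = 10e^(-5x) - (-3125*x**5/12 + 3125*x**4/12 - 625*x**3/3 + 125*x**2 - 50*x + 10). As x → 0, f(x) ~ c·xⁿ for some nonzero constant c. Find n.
6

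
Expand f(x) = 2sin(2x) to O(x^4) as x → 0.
4*x - 8*x**3/3 + O(x**4)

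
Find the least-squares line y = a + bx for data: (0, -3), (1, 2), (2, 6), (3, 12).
a = -31/10, b = 49/10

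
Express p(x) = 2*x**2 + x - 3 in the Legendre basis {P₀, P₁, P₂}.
(-7/3)P₀ + P₁ + (4/3)P₂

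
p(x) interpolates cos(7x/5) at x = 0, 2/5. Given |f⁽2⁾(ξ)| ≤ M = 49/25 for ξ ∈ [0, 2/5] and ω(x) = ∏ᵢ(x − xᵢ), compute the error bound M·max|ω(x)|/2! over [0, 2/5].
49/1250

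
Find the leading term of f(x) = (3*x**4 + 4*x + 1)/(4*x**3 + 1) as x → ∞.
3*x/4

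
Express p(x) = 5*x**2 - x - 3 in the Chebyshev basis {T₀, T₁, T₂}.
(-1/2)T₀ - T₁ + (5/2)T₂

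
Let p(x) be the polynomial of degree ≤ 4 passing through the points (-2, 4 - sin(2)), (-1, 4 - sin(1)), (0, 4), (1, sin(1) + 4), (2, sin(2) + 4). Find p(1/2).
-sin(2)/16 + 5*sin(1)/8 + 4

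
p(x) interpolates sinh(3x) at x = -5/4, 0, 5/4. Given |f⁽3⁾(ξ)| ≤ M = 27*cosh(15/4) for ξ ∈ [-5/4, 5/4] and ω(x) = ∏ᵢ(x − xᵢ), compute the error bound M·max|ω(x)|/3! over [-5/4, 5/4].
125*sqrt(3)*cosh(15/4)/64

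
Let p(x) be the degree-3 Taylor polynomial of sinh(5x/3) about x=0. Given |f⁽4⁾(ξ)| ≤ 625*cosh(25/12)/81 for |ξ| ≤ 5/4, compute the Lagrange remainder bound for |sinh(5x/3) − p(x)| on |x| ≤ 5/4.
390625*cosh(25/12)/497664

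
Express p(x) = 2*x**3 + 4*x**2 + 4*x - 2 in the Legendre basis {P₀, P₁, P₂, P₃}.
(-2/3)P₀ + (26/5)P₁ + (8/3)P₂ + (4/5)P₃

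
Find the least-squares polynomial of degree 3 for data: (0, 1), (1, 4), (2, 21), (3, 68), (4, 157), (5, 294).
85/63 + (-584/189)x + (353/126)x² + (103/54)x³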